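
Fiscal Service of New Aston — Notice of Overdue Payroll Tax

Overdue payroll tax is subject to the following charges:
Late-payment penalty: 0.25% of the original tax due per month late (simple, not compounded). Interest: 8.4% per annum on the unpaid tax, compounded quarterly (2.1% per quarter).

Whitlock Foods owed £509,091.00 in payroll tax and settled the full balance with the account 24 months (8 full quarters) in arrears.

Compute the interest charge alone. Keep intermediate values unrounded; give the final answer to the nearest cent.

£92,084.61

Interest: £509,091.00 × ((1 + 0.021)^8 − 1) = £509,091.00 × 0.1808805… = £92,084.6147…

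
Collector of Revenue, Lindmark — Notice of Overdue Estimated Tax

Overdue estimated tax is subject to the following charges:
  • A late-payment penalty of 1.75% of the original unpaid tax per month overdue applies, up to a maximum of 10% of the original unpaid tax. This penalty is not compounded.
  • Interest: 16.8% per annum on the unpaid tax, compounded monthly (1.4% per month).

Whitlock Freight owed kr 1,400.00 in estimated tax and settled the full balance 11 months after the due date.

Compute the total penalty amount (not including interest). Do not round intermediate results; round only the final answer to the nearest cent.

kr 140.00

Penalty (uncapped): 11 × 1.75% × kr 1,400.00 = kr 269.50; cap = 10% × kr 1,400.00 = kr 140.00 → penalty = kr 140.00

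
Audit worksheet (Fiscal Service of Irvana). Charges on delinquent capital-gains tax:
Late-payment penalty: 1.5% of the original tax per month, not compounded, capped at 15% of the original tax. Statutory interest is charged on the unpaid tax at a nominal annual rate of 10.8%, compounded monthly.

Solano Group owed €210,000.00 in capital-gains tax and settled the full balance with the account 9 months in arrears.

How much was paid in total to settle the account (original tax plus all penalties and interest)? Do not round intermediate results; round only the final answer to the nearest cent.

Penalty: 9 × 1.5% × €210,000.00 = €28,350.00 (below the 15% cap of €31,500.00)
Interest (10.8%/yr ÷ 12 = 0.9%/month): €210,000.00 × ((1 + 0.009)^9 − 1) = €17,635.3947…
Total = €210,000.00 + €28,350.0000 + €17,635.3947… = €255,985.39

€255,985.39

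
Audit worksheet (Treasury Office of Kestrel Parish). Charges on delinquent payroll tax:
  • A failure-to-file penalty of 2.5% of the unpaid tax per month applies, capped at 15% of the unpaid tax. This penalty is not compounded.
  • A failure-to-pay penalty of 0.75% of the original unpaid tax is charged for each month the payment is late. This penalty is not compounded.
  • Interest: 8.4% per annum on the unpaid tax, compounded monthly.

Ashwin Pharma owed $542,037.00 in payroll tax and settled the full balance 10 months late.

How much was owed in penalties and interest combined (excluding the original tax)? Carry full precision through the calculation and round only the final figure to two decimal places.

Failure-to-file: 10 × 2.5% × $542,037.00 = $135,509.25, capped at 15% × $542,037.00 = $81,305.55
Failure-to-pay penalty = 0.75% × $542,037.00 × 10 mo = $40,652.78…
Interest (8.4%/yr ÷ 12 = 0.7%/month): $542,037.00 × ((1 + 0.007)^10 − 1) = $39,160.3674…
Penalties + interest = $121,958.3250 + $39,160.3674… = $161,118.69

$161,118.69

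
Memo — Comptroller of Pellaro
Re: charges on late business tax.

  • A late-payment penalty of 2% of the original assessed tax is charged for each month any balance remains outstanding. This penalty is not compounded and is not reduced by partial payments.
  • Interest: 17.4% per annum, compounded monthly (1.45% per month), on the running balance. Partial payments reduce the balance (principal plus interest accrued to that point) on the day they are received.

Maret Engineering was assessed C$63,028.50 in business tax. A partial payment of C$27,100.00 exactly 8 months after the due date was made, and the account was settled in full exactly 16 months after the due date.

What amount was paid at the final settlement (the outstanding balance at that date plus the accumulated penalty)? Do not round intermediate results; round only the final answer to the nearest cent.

Balance at month 8: C$63,028.5000 × (1 + 0.0145)^8 = C$70,721.8125…
After C$27,100.00 payment: C$70,721.8125… − C$27,100.00 = C$43,621.8125…
Balance at month 16: C$43,621.8125… × (1 + 0.0145)^8 = C$48,946.3282…
Penalty: 16 × 2% × C$63,028.50 = C$20,169.12
Final settlement = outstanding balance + penalty = C$48,946.3282… + C$20,169.12 = C$69,115.45

C$69,115.45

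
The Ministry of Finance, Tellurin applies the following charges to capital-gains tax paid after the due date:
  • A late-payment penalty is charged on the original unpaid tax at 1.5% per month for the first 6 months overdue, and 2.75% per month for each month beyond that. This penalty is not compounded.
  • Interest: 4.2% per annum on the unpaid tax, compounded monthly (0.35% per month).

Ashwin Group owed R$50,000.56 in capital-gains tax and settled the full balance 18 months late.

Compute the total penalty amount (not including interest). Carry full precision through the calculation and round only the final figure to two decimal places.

Penalty, months 1–6: 6 × 1.5% × R$50,000.56 = R$4,500.05…
Penalty, months 7–18: 12 × 2.75% × R$50,000.56 = R$16,500.18…
Total penalty = R$4,500.05… + R$16,500.18… = R$21,000.24

R$21,000.24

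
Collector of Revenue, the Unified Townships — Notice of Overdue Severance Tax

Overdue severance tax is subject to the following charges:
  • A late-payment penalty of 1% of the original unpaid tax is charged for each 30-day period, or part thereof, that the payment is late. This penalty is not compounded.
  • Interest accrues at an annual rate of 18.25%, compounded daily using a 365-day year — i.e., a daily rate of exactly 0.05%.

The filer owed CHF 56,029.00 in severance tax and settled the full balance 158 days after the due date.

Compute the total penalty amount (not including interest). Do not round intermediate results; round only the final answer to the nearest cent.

Penalty periods: ⌈158/30⌉ = 6; penalty = 6 × 1% × CHF 56,029.00 = CHF 3,361.74

CHF 3,361.74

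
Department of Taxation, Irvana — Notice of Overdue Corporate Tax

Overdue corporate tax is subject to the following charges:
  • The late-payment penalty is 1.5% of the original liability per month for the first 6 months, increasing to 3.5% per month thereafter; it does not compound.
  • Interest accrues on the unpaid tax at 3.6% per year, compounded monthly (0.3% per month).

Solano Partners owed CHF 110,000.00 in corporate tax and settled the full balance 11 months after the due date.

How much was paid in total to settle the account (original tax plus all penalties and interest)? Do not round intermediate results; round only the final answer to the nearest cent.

Penalty, months 1–6: 6 × 1.5% × CHF 110,000.00 = CHF 9,900.00
Penalty, months 7–11: 5 × 3.5% × CHF 110,000.00 = CHF 19,250.00
Interest: CHF 110,000.00 × ((1 + 0.003)^11 − 1) = CHF 110,000.00 × 0.0334995… = CHF 3,684.9430…
Total = CHF 110,000.00 + CHF 29,150.0000 + CHF 3,684.9430… = CHF 142,834.94

CHF 142,834.94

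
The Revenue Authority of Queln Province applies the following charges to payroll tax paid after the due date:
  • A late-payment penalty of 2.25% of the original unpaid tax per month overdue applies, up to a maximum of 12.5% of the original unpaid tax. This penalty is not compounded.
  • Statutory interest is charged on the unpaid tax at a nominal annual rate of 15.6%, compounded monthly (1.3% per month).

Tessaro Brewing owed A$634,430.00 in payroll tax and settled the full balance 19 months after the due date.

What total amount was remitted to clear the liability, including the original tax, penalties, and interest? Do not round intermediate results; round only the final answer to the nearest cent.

A$890,196.04

Penalty (uncapped): 19 × 2.25% × A$634,430.00 = A$271,218.83…; cap = 12.5% × A$634,430.00 = A$79,303.75 → penalty = A$79,303.75
Interest: A$634,430.00 × ((1 + 0.013)^19 − 1) = A$634,430.00 × 0.2781430… = A$176,462.2933…
Total = A$634,430.00 + A$79,303.7500 + A$176,462.2933… = A$890,196.04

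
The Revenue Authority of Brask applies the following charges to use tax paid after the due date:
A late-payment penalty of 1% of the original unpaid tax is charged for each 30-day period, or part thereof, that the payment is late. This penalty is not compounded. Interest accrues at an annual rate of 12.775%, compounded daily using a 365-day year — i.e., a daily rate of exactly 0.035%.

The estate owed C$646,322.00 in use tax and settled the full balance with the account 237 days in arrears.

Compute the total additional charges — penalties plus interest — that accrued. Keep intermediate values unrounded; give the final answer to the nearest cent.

C$107,594.33

Penalty periods: ⌈237/30⌉ = 8; penalty = 8 × 1% × C$646,322.00 = C$51,705.76
Interest: C$646,322.00 × ((1 + 0.00035)^237 − 1) = C$646,322.00 × 0.08647171… = C$55,888.5717…
Penalties + interest = C$51,705.7600 + C$55,888.5717… = C$107,594.33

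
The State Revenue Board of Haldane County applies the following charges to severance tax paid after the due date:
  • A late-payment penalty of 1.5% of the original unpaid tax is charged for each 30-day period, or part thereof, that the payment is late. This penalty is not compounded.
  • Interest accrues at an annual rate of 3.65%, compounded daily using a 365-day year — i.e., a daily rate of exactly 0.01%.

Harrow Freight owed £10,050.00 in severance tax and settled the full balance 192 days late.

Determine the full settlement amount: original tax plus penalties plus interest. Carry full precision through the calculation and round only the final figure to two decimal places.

Penalty periods: ⌈192/30⌉ = 7; penalty = 7 × 1.5% × £10,050.00 = £1,055.25
Interest: £10,050.00 × ((1 + 0.0001)^192 − 1) = £10,050.00 × 0.01938453… = £194.8145…
Total = £10,050.00 + £1,055.2500 + £194.8145… = £11,300.06

£11,300.06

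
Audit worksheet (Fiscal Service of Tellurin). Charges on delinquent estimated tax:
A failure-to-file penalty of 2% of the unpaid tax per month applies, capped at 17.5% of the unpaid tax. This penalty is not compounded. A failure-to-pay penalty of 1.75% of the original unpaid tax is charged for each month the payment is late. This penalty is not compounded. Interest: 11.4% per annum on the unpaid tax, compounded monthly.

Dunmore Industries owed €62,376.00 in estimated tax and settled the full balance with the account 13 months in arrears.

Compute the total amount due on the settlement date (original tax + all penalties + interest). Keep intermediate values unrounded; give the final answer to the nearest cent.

€95,640.54

Failure-to-file: 13 × 2% × €62,376.00 = €16,217.76, capped at 17.5% × €62,376.00 = €10,915.80
Failure-to-pay penalty = 1.75% × €62,376.00 × 13 mo = €14,190.54
Interest (11.4%/yr ÷ 12 = 0.95%/month): €62,376.00 × ((1 + 0.0095)^13 − 1) = €8,158.1966…
Total = €62,376.00 + €25,106.3400 + €8,158.1966… = €95,640.54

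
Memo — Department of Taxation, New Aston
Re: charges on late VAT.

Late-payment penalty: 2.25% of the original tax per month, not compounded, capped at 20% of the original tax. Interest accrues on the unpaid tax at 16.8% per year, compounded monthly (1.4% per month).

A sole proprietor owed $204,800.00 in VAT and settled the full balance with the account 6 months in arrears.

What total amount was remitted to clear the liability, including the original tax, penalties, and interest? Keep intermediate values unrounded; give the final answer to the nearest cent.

$250,264.67

Penalty: 6 × 2.25% × $204,800.00 = $27,648.00 (below the 20% cap of $40,960.00)
Interest: $204,800.00 × ((1 + 0.014)^6 − 1) = $204,800.00 × 0.0869955… = $17,816.6701…
Total = $204,800.00 + $27,648.0000 + $17,816.6701… = $250,264.67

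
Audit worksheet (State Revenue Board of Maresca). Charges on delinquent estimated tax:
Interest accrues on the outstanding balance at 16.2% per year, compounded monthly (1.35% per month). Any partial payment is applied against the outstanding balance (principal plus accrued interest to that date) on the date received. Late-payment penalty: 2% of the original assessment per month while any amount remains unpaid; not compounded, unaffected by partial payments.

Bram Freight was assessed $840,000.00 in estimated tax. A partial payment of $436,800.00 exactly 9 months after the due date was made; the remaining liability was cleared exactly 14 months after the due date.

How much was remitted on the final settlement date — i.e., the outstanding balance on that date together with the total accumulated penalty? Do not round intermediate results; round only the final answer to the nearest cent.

Balance at month 9: $840,000.0000 × (1 + 0.0135)^9 = $947,748.4074…
After $436,800.00 payment: $947,748.4074… − $436,800.00 = $510,948.4074…
Balance at month 14: $510,948.4074… × (1 + 0.0135)^5 = $546,381.2847…
Penalty: 14 × 2% × $840,000.00 = $235,200.00
Final settlement = outstanding balance + penalty = $546,381.2847… + $235,200.00 = $781,581.28

$781,581.28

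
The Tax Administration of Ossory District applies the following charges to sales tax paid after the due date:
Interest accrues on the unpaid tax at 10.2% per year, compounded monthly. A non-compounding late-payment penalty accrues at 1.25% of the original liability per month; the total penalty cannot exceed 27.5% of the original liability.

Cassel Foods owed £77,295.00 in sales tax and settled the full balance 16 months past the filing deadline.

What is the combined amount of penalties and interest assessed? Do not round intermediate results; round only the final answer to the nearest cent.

Penalty: 16 × 1.25% × £77,295.00 = £15,459.00 (below the 27.5% cap of £21,256.13…)
Interest (10.2%/yr ÷ 12 = 0.85%/month): £77,295.00 × ((1 + 0.0085)^16 − 1) = £11,209.5997…
Penalties + interest = £15,459.0000 + £11,209.5997… = £26,668.60

£26,668.60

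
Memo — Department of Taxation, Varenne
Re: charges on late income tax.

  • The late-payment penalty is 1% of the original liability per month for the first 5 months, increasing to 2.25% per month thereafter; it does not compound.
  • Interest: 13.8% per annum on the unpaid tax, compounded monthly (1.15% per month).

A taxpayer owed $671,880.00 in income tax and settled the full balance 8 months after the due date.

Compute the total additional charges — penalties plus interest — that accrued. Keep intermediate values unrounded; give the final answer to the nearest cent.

Penalty, months 1–5: 5 × 1% × $671,880.00 = $33,594.00
Penalty, months 6–8: 3 × 2.25% × $671,880.00 = $45,351.90
Interest: $671,880.00 × ((1 + 0.0115)^8 − 1) = $671,880.00 × 0.0957894… = $64,358.9852…
Penalties + interest = $78,945.9000 + $64,358.9852… = $143,304.89

$143,304.89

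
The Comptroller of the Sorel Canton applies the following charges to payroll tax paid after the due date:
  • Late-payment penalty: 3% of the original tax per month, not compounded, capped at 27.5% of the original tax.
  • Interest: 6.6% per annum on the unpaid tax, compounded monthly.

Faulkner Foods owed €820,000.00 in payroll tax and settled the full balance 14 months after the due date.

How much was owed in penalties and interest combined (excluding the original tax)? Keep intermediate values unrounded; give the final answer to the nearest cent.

Penalty (uncapped): 14 × 3% × €820,000.00 = €344,400.00; cap = 27.5% × €820,000.00 = €225,500.00 → penalty = €225,500.00
Interest (6.6%/yr ÷ 12 = 0.55%/month): €820,000.00 × ((1 + 0.0055)^14 − 1) = €65,447.6740…
Penalties + interest = €225,500.0000 + €65,447.6740… = €290,947.67

€290,947.67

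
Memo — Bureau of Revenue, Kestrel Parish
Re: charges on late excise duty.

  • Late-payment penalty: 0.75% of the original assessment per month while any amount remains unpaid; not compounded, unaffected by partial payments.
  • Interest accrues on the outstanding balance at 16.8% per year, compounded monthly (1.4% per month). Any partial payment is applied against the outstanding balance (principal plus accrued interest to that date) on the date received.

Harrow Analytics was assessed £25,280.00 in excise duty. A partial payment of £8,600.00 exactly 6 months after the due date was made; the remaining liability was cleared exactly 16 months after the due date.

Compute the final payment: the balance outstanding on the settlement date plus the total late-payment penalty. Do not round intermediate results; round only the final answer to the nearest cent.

£24,728.83

Balance at month 6: £25,280.0000 × (1 + 0.014)^6 = £27,479.2452…
After £8,600.00 payment: £27,479.2452… − £8,600.00 = £18,879.2452…
Balance at month 16: £18,879.2452… × (1 + 0.014)^10 = £21,695.2259…
Penalty: 16 × 0.75% × £25,280.00 = £3,033.60
Final settlement = outstanding balance + penalty = £21,695.2259… + £3,033.60 = £24,728.83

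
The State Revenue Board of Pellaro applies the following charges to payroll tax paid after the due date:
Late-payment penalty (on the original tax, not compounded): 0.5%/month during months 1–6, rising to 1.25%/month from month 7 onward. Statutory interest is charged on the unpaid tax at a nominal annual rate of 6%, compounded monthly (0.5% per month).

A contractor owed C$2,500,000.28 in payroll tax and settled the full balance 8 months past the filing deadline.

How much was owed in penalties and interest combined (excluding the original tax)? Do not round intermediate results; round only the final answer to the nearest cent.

Penalty, months 1–6: 6 × 0.5% × C$2,500,000.28 = C$75,000.01…
Penalty, months 7–8: 2 × 1.25% × C$2,500,000.28 = C$62,500.01…
Interest: C$2,500,000.28 × ((1 + 0.005)^8 − 1) = C$2,500,000.28 × 0.0407070… = C$101,767.6212…
Penalties + interest = C$137,500.0154 + C$101,767.6212… = C$239,267.64

C$239,267.64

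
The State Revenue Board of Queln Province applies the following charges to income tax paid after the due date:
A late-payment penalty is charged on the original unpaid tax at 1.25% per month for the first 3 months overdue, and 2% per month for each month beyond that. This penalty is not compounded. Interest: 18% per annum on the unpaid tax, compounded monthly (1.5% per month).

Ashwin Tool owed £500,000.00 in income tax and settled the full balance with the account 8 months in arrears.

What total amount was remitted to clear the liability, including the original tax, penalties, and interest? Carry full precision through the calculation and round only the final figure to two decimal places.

£631,996.29

Penalty, months 1–3: 3 × 1.25% × £500,000.00 = £18,750.00
Penalty, months 4–8: 5 × 2% × £500,000.00 = £50,000.00
Interest: £500,000.00 × ((1 + 0.015)^8 − 1) = £500,000.00 × 0.1264926… = £63,246.2933…
Total = £500,000.00 + £68,750.0000 + £63,246.2933… = £631,996.29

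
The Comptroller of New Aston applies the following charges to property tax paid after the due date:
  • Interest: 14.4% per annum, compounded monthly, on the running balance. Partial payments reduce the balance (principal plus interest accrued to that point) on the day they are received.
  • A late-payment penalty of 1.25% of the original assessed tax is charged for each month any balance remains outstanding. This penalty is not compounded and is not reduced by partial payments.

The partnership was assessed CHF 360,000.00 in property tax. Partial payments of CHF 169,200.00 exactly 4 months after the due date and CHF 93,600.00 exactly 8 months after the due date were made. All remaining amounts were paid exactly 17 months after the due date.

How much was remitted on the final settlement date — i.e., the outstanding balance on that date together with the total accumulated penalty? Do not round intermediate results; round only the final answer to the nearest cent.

CHF 215,641.89

Monthly rate = 14.4% ÷ 12 = 1.2%
Balance at month 4: CHF 360,000.0000 × (1 + 0.012)^4 = CHF 377,593.5358…
After CHF 169,200.00 payment: CHF 377,593.5358… − CHF 169,200.00 = CHF 208,393.5358…
Balance at month 8: CHF 208,393.5358… × (1 + 0.012)^4 = CHF 218,577.9223…
After CHF 93,600.00 payment: CHF 218,577.9223… − CHF 93,600.00 = CHF 124,977.9223…
Balance at month 17: CHF 124,977.9223… × (1 + 0.012)^9 = CHF 139,141.8947…
Penalty: 17 × 1.25% × CHF 360,000.00 = CHF 76,500.00
Final settlement = outstanding balance + penalty = CHF 139,141.8947… + CHF 76,500.00 = CHF 215,641.89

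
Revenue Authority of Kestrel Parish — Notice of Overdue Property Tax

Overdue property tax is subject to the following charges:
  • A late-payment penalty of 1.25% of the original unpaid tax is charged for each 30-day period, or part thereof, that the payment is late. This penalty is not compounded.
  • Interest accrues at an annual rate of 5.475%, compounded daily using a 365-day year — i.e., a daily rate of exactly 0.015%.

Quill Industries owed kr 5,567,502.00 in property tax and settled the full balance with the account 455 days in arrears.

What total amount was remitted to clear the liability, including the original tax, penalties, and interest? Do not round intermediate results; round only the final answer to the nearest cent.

Penalty periods: ⌈455/30⌉ = 16; penalty = 16 × 1.25% × kr 5,567,502.00 = kr 1,113,500.40
Interest: kr 5,567,502.00 × ((1 + 0.00015)^455 − 1) = kr 5,567,502.00 × 0.07062745… = kr 393,218.4887…
Total = kr 5,567,502.00 + kr 1,113,500.4000 + kr 393,218.4887… = kr 7,074,220.89

kr 7,074,220.89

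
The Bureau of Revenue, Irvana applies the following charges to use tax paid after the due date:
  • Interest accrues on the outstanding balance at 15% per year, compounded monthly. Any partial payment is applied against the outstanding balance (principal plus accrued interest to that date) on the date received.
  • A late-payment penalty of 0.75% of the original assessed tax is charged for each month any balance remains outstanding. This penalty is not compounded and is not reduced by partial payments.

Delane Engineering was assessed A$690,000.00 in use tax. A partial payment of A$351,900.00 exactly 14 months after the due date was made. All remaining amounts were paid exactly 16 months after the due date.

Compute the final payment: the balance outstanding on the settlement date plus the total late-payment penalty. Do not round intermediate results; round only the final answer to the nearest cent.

A$563,771.30

Monthly rate = 15% ÷ 12 = 1.25%
Balance at month 14: A$690,000.0000 × (1 + 0.0125)^14 = A$821,068.7765…
After A$351,900.00 payment: A$821,068.7765… − A$351,900.00 = A$469,168.7765…
Balance at month 16: A$469,168.7765… × (1 + 0.0125)^2 = A$480,971.3035…
Penalty: 16 × 0.75% × A$690,000.00 = A$82,800.00
Final settlement = outstanding balance + penalty = A$480,971.3035… + A$82,800.00 = A$563,771.30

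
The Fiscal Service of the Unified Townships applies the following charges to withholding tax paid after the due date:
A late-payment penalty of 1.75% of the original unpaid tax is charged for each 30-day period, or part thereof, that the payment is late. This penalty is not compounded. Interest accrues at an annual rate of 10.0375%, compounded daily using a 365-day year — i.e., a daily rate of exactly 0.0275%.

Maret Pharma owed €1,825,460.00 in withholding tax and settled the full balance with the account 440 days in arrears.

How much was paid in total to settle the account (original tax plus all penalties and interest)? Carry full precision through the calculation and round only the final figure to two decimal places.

€2,539,408.61

Penalty periods: ⌈440/30⌉ = 15; penalty = 15 × 1.75% × €1,825,460.00 = €479,183.25
Interest: €1,825,460.00 × ((1 + 0.000275)^440 − 1) = €1,825,460.00 × 0.12860614… = €234,765.3615…
Total = €1,825,460.00 + €479,183.2500 + €234,765.3615… = €2,539,408.61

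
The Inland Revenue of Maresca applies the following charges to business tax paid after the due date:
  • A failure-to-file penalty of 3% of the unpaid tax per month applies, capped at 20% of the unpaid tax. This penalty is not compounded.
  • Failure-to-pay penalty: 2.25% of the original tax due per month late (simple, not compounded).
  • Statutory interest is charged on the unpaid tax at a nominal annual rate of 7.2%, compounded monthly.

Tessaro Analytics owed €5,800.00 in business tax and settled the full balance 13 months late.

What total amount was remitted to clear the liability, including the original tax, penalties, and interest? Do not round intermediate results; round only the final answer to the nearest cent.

€9,125.55

Failure-to-file: 13 × 3% × €5,800.00 = €2,262.00, capped at 20% × €5,800.00 = €1,160.00
Failure-to-pay penalty = 2.25% × €5,800.00 × 13 mo = €1,696.50
Interest (7.2%/yr ÷ 12 = 0.6%/month): €5,800.00 × ((1 + 0.006)^13 − 1) = €469.0501…
Total = €5,800.00 + €2,856.5000 + €469.0501… = €9,125.55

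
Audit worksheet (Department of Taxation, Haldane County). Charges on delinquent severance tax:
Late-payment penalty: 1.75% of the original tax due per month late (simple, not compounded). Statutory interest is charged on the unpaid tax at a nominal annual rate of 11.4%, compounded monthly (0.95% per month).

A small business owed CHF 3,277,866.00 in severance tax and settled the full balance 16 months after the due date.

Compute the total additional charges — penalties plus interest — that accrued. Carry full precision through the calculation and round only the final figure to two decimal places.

CHF 1,453,160.92

Late-payment penalty: 16 × 1.75% × CHF 3,277,866.00 = CHF 917,802.48
Interest: CHF 3,277,866.00 × ((1 + 0.0095)^16 − 1) = CHF 3,277,866.00 × 0.1633253… = CHF 535,358.4412…
Penalties + interest = CHF 917,802.4800 + CHF 535,358.4412… = CHF 1,453,160.92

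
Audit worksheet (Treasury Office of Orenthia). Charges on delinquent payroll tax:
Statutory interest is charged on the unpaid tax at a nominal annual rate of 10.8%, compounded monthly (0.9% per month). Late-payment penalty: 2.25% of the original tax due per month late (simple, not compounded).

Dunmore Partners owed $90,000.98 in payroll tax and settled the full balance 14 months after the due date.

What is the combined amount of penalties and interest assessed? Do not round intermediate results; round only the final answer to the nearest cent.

Late-payment penalty: 14 × 2.25% × $90,000.98 = $28,350.31…
Interest: $90,000.98 × ((1 + 0.009)^14 − 1) = $90,000.98 × 0.1336430… = $12,028.0049…
Penalties + interest = $28,350.3087 + $12,028.0049… = $40,378.31

$40,378.31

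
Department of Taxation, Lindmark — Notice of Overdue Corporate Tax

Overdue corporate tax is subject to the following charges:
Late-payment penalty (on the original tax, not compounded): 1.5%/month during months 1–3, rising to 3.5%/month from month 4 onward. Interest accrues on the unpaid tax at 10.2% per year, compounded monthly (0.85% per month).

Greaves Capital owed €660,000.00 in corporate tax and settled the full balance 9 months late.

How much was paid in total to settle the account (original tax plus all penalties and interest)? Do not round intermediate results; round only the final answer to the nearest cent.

Penalty, months 1–3: 3 × 1.5% × €660,000.00 = €29,700.00
Penalty, months 4–9: 6 × 3.5% × €660,000.00 = €138,600.00
Interest: €660,000.00 × ((1 + 0.0085)^9 − 1) = €660,000.00 × 0.0791532… = €52,241.1449…
Total = €660,000.00 + €168,300.0000 + €52,241.1449… = €880,541.14

€880,541.14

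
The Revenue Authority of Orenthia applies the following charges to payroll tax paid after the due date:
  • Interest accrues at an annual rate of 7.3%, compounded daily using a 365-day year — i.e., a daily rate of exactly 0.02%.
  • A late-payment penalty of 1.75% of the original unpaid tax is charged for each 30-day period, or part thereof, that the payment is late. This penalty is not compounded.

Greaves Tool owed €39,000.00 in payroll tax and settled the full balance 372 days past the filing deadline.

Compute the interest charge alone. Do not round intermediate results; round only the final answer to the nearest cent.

Interest: €39,000.00 × ((1 + 0.0002)^372 − 1) = €39,000.00 × 0.07722960… = €3,011.9544…

€3,011.95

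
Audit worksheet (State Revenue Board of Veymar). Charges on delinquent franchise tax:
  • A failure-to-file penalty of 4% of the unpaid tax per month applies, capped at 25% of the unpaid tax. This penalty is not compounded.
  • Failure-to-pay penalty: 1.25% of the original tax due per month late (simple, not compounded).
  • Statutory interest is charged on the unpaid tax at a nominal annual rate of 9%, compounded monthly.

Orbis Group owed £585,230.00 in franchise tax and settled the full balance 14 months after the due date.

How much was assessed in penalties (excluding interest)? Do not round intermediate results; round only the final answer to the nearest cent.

Failure-to-file: 14 × 4% × £585,230.00 = £327,728.80, capped at 25% × £585,230.00 = £146,307.50
Failure-to-pay penalty = 1.25% × £585,230.00 × 14 mo = £102,415.25
Total penalty = £146,307.50 + £102,415.25 = £248,722.75

£248,722.75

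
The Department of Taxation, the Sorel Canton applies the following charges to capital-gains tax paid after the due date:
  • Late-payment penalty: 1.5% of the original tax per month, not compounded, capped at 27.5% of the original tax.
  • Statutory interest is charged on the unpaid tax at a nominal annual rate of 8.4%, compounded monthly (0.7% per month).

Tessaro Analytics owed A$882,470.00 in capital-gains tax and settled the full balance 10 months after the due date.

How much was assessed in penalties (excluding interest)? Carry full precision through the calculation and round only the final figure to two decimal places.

Penalty: 10 × 1.5% × A$882,470.00 = A$132,370.50 (below the 27.5% cap of A$242,679.25)

A$132,370.50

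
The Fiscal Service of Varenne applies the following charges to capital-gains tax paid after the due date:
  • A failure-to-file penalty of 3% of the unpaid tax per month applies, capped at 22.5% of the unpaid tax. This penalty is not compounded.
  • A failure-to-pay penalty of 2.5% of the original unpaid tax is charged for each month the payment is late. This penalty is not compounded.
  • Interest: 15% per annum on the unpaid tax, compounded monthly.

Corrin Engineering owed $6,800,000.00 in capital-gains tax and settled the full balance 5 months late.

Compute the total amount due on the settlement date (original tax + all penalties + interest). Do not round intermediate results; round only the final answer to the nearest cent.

$9,105,758.64

Failure-to-file: 5 × 3% × $6,800,000.00 = $1,020,000.00 (under the 22.5% cap)
Failure-to-pay penalty: 5 × 2.5% × $6,800,000.00 = $850,000.00
Interest (15%/yr ÷ 12 = 1.25%/month): $6,800,000.00 × ((1 + 0.0125)^5 − 1) = $435,758.6447…
Total = $6,800,000.00 + $1,870,000.0000 + $435,758.6447… = $9,105,758.64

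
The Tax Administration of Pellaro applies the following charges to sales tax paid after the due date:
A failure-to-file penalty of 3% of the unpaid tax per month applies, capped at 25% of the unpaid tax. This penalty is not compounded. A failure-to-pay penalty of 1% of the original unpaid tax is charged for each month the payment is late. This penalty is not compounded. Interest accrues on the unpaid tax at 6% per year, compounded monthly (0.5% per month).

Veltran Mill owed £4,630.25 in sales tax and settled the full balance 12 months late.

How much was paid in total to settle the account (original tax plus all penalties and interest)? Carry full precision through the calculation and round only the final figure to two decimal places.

£6,629.03

Failure-to-file: 12 × 3% × £4,630.25 = £1,666.89, capped at 25% × £4,630.25 = £1,157.56…
Failure-to-pay penalty = 1% × £4,630.25 × 12 mo = £555.63
Interest: £4,630.25 × ((1 + 0.005)^12 − 1) = £4,630.25 × 0.0616778… = £285.5837…
Total = £4,630.25 + £1,713.1925 + £285.5837… = £6,629.03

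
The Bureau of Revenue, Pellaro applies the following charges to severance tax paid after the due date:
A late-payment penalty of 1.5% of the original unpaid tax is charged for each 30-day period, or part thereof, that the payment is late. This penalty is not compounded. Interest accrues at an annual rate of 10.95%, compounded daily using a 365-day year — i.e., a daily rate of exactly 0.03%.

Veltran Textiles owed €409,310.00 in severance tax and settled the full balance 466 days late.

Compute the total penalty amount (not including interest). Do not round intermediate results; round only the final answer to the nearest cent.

Penalty periods: ⌈466/30⌉ = 16; penalty = 16 × 1.5% × €409,310.00 = €98,234.40

€98,234.40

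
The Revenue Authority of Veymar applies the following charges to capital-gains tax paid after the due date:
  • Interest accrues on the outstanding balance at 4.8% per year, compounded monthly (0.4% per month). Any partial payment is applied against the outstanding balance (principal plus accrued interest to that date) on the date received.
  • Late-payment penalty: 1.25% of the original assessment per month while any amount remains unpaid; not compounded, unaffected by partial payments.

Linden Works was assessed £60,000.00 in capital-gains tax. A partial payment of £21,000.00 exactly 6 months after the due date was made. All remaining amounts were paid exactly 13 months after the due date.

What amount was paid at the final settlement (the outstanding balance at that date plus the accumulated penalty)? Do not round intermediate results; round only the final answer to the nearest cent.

Balance at month 6: £60,000.0000 × (1 + 0.004)^6 = £61,454.4770…
After £21,000.00 payment: £61,454.4770… − £21,000.00 = £40,454.4770…
Balance at month 13: £40,454.4770… × (1 + 0.004)^7 = £41,600.8861…
Penalty: 13 × 1.25% × £60,000.00 = £9,750.00
Final settlement = outstanding balance + penalty = £41,600.8861… + £9,750.00 = £51,350.89

£51,350.89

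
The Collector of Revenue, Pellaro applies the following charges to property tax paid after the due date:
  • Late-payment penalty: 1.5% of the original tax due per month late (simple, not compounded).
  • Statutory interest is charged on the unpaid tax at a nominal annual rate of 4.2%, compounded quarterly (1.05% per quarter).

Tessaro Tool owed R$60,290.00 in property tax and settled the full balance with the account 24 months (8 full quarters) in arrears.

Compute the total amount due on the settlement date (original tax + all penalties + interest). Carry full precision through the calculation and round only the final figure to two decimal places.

Late-payment penalty = 1.5% × R$60,290.00 × 24 mo = R$21,704.40
Interest: R$60,290.00 × ((1 + 0.0105)^8 − 1) = R$60,290.00 × 0.0871527… = R$5,254.4354…
Total = R$60,290.00 + R$21,704.4000 + R$5,254.4354… = R$87,248.84

R$87,248.84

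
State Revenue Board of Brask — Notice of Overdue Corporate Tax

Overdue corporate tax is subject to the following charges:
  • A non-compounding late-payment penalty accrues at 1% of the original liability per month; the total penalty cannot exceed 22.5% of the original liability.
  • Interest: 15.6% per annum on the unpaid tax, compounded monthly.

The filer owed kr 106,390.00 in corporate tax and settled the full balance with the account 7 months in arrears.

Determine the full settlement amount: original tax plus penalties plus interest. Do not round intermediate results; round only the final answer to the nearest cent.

Penalty: 7 × 1% × kr 106,390.00 = kr 7,447.30 (below the 22.5% cap of kr 23,937.75)
Interest (15.6%/yr ÷ 12 = 1.3%/month): kr 106,390.00 × ((1 + 0.013)^7 − 1) = kr 10,067.3562…
Total = kr 106,390.00 + kr 7,447.3000 + kr 10,067.3562… = kr 123,904.66

kr 123,904.66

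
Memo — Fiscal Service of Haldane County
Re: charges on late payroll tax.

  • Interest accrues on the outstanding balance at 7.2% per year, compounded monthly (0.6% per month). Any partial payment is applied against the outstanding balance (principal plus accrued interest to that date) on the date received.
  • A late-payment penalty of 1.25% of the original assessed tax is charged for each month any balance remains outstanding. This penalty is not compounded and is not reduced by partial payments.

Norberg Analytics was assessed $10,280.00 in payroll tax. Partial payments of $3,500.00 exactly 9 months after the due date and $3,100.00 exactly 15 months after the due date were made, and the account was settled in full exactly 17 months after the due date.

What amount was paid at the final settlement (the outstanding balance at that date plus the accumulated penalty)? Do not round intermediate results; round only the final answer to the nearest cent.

$6,756.05

Balance at month 9: $10,280.0000 × (1 + 0.006)^9 = $10,848.6311…
After $3,500.00 payment: $10,848.6311… − $3,500.00 = $7,348.6311…
Balance at month 15: $7,348.6311… × (1 + 0.006)^6 = $7,617.1820…
After $3,100.00 payment: $7,617.1820… − $3,100.00 = $4,517.1820…
Balance at month 17: $4,517.1820… × (1 + 0.006)^2 = $4,571.5508…
Penalty: 17 × 1.25% × $10,280.00 = $2,184.50
Final settlement = outstanding balance + penalty = $4,571.5508… + $2,184.50 = $6,756.05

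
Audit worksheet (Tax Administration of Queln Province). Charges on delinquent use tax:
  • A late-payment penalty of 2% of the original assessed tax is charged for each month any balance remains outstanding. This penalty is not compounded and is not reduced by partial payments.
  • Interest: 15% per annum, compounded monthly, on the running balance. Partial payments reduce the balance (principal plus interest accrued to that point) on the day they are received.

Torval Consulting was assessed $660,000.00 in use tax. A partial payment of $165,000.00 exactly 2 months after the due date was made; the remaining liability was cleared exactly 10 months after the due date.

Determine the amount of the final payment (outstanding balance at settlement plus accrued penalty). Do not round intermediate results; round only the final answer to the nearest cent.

Monthly rate = 15% ÷ 12 = 1.25%
Balance at month 2: $660,000.0000 × (1 + 0.0125)^2 = $676,603.1250
After $165,000.00 payment: $676,603.1250 − $165,000.00 = $511,603.1250
Balance at month 10: $511,603.1250 × (1 + 0.0125)^8 = $565,058.5409…
Penalty: 10 × 2% × $660,000.00 = $132,000.00
Final settlement = outstanding balance + penalty = $565,058.5409… + $132,000.00 = $697,058.54

$697,058.54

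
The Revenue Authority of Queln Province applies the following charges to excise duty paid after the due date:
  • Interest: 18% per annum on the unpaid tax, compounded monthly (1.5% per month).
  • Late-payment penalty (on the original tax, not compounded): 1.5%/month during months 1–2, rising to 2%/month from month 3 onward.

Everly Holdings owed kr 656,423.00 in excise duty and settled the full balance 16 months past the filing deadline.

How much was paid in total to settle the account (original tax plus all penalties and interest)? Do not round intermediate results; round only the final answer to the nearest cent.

kr 1,036,482.43

Penalty, months 1–2: 2 × 1.5% × kr 656,423.00 = kr 19,692.69
Penalty, months 3–16: 14 × 2% × kr 656,423.00 = kr 183,798.44
Interest: kr 656,423.00 × ((1 + 0.015)^16 − 1) = kr 656,423.00 × 0.2689855… = kr 176,568.3001…
Total = kr 656,423.00 + kr 203,491.1300 + kr 176,568.3001… = kr 1,036,482.43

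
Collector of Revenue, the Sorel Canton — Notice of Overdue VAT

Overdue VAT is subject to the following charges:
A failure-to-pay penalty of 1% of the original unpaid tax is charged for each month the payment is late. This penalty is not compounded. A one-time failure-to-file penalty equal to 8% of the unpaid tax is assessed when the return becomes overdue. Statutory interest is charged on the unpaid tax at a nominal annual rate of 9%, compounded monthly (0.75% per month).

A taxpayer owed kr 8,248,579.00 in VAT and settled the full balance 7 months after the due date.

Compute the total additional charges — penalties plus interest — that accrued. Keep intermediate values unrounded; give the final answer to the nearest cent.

kr 1,680,203.59

Failure-to-file penalty: 8% × kr 8,248,579.00 = kr 659,886.32
Failure-to-pay penalty = 1% × kr 8,248,579.00 × 7 mo = kr 577,400.53
Interest: kr 8,248,579.00 × ((1 + 0.0075)^7 − 1) = kr 8,248,579.00 × 0.0536961… = kr 442,916.7445…
Penalties + interest = kr 1,237,286.8500 + kr 442,916.7445… = kr 1,680,203.59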